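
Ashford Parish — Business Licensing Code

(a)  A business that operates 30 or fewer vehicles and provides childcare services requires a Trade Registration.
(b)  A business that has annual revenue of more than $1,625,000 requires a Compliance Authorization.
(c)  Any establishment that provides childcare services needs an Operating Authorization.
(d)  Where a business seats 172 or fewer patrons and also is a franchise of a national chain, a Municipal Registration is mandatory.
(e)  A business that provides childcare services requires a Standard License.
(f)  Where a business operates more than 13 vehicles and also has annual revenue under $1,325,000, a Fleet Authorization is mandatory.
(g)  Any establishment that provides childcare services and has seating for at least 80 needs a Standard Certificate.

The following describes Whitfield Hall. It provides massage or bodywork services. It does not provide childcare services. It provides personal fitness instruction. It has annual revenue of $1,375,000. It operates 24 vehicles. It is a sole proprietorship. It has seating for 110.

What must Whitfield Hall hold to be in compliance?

None

(a) vehicles 24 ≤ 30; does not provide childcare services → Trade Registration not required.
(b) revenue $1,375,000 ≤ $1,625,000 → Compliance Authorization not required.
(c) does not provide childcare services → Operating Authorization not required.
(d) seating 110 ≤ 172; is a sole proprietorship (not: is a franchise of a national chain) → Municipal Registration not required.
(e) does not provide childcare services → Standard License not required.
(f) vehicles 24 > 13; revenue $1,375,000 ≥ $1,325,000 → Fleet Authorization not required.
(g) does not provide childcare services; seating 110 ≥ 80 → Standard Certificate not required.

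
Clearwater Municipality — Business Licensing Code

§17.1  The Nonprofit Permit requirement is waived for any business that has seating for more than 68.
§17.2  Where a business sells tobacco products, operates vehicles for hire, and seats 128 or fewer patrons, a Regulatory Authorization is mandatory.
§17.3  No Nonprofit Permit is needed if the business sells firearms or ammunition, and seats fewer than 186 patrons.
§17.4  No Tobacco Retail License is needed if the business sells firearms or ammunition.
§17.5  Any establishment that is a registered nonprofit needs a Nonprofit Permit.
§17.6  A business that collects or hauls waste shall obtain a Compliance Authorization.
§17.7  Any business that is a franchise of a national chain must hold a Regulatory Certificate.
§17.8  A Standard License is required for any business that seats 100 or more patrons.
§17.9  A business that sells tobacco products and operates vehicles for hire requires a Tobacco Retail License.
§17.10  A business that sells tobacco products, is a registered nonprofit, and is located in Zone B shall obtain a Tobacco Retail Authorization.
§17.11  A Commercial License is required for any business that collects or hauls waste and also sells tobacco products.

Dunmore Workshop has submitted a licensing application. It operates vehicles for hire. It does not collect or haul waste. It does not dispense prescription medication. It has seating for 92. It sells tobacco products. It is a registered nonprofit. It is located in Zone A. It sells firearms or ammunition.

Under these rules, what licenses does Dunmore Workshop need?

§17.1 seating 92 > 68 → exempt from Nonprofit Permit.
§17.2 sells tobacco products; operates vehicles for hire; seating 92 ≤ 128 → Regulatory Authorization required.
§17.3 sells firearms or ammunition; seating 92 < 186 → exempt from Nonprofit Permit.
§17.4 sells firearms or ammunition → exempt from Tobacco Retail License.
§17.5 is a registered nonprofit → Nonprofit Permit required.
§17.6 does not collect or haul waste → Compliance Authorization not required.
§17.7 is a registered nonprofit (not: is a franchise of a national chain) → Regulatory Certificate not required.
§17.8 seating 92 < 100 → Standard License not required.
§17.9 sells tobacco products; operates vehicles for hire → Tobacco Retail License required.
§17.10 sells tobacco products; is a registered nonprofit; is located in Zone A (not: is located in Zone B) → Tobacco Retail Authorization not required.
§17.11 does not collect or haul waste; sells tobacco products → Commercial License not required.

Regulatory Authorization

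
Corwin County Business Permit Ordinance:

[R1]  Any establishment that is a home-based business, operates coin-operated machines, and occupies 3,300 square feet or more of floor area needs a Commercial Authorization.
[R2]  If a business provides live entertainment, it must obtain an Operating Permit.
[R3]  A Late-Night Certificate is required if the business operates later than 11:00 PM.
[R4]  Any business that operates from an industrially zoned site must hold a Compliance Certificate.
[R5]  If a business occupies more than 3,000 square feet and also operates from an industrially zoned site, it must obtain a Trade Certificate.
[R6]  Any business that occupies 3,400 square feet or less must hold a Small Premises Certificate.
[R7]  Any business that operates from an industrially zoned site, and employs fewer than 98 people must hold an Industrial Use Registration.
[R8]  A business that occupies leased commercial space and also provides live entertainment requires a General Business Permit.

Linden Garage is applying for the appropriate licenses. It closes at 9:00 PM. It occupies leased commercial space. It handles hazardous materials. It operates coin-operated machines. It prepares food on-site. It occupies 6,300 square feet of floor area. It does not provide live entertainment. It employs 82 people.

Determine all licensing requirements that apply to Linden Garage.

[R1] occupies leased commercial space (not: is a home-based business); operates coin-operated machines; floor area 6,300 square feet ≥ 3,300 square feet → Commercial Authorization not required.
[R2] does not provide live entertainment → Operating Permit not required.
[R3] closes 9:00 PM, at/before 11:00 PM → Late-Night Certificate not required.
[R4] occupies leased commercial space (not: operates from an industrially zoned site) → Compliance Certificate not required.
[R5] floor area 6,300 square feet > 3,000 square feet; occupies leased commercial space (not: operates from an industrially zoned site) → Trade Certificate not required.
[R6] floor area 6,300 square feet > 3,400 square feet → Small Premises Certificate not required.
[R7] occupies leased commercial space (not: operates from an industrially zoned site); employees 82 < 98 → Industrial Use Registration not required.
[R8] occupies leased commercial space; does not provide live entertainment → General Business Permit not required.

None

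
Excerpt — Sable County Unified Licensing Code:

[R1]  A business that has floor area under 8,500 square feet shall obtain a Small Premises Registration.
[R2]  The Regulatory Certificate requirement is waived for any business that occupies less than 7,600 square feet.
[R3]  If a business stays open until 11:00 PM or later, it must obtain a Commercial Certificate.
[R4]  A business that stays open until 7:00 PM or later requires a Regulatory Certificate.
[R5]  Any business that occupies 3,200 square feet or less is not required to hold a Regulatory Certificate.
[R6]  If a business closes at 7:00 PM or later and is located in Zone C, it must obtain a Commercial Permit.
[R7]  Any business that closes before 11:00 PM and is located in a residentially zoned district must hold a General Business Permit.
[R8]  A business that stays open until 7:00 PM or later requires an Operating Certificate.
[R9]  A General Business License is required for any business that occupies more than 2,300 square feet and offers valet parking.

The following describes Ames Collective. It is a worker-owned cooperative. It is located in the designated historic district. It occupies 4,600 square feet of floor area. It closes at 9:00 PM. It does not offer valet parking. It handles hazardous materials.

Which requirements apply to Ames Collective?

Operating Certificate, Small Premises Registration

[R1] floor area 4,600 square feet < 8,500 square feet → Small Premises Registration required.
[R2] floor area 4,600 square feet < 7,600 square feet → exempt from Regulatory Certificate.
[R3] closes 9:00 PM, at/before 11:00 PM → Commercial Certificate not required.
[R4] closes 9:00 PM, after 7:00 PM → Regulatory Certificate required.
[R5] floor area 4,600 square feet > 3,200 square feet → Regulatory Certificate exemption does not apply.
[R6] closes 9:00 PM, after 7:00 PM; is located in the designated historic district (not: is located in Zone C) → Commercial Permit not required.
[R7] closes 9:00 PM, at/before 11:00 PM; is located in the designated historic district (not: is located in a residentially zoned district) → General Business Permit not required.
[R8] closes 9:00 PM, after 7:00 PM → Operating Certificate required.
[R9] floor area 4,600 square feet > 2,300 square feet; does not offer valet parking → General Business License not required.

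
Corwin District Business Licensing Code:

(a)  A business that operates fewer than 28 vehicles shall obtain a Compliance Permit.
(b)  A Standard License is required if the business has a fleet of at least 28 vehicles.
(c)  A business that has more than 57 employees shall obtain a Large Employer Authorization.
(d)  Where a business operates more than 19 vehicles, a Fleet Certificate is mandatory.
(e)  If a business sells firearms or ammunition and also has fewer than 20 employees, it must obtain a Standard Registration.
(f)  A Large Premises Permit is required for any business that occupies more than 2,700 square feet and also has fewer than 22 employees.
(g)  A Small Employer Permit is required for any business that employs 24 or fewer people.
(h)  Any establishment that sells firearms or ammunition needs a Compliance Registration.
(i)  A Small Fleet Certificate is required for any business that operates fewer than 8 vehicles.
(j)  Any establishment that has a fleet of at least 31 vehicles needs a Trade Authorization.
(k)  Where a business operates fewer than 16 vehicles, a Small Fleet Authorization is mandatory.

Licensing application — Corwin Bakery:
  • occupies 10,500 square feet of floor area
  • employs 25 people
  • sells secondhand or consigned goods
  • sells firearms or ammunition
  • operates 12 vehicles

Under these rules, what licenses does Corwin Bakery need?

Compliance Permit, Compliance Registration, Small Fleet Authorization

(a) vehicles 12 < 28 → Compliance Permit required.
(b) vehicles 12 < 28 → Standard License not required.
(c) employees 25 ≤ 57 → Large Employer Authorization not required.
(d) vehicles 12 ≤ 19 → Fleet Certificate not required.
(e) sells firearms or ammunition; employees 25 ≥ 20 → Standard Registration not required.
(f) floor area 10,500 square feet > 2,700 square feet; employees 25 ≥ 22 → Large Premises Permit not required.
(g) employees 25 > 24 → Small Employer Permit not required.
(h) sells firearms or ammunition → Compliance Registration required.
(i) vehicles 12 ≥ 8 → Small Fleet Certificate not required.
(j) vehicles 12 < 31 → Trade Authorization not required.
(k) vehicles 12 < 16 → Small Fleet Authorization required.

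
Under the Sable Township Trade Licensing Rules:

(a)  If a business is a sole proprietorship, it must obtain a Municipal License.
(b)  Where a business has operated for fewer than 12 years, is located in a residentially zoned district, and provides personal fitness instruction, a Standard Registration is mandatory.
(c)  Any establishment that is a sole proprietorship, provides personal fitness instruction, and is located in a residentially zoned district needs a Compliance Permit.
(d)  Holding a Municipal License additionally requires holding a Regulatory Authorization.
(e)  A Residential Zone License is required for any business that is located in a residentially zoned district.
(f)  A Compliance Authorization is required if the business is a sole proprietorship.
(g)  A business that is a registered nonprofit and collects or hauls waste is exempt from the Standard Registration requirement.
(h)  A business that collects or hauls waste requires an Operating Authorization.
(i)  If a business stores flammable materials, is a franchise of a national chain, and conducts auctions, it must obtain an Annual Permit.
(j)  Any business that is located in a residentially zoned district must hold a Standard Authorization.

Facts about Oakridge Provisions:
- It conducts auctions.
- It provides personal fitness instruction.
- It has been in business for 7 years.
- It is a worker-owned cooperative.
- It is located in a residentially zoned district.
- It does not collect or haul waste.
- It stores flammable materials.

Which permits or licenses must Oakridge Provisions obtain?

Residential Zone License, Standard Authorization, Standard Registration

(a) is a worker-owned cooperative (not: is a sole proprietorship) → Municipal License not required.
(b) years in business 7 < 12; is located in a residentially zoned district; provides personal fitness instruction → Standard Registration required.
(c) is a worker-owned cooperative (not: is a sole proprietorship); provides personal fitness instruction; is located in a residentially zoned district → Compliance Permit not required.
(d) Municipal License is not required → no effect.
(e) is located in a residentially zoned district → Residential Zone License required.
(f) is a worker-owned cooperative (not: is a sole proprietorship) → Compliance Authorization not required.
(g) is a worker-owned cooperative (not: is a registered nonprofit); does not collect or haul waste → Standard Registration exemption does not apply.
(h) does not collect or haul waste → Operating Authorization not required.
(i) stores flammable materials; is a worker-owned cooperative (not: is a franchise of a national chain); conducts auctions → Annual Permit not required.
(j) is located in a residentially zoned district → Standard Authorization required.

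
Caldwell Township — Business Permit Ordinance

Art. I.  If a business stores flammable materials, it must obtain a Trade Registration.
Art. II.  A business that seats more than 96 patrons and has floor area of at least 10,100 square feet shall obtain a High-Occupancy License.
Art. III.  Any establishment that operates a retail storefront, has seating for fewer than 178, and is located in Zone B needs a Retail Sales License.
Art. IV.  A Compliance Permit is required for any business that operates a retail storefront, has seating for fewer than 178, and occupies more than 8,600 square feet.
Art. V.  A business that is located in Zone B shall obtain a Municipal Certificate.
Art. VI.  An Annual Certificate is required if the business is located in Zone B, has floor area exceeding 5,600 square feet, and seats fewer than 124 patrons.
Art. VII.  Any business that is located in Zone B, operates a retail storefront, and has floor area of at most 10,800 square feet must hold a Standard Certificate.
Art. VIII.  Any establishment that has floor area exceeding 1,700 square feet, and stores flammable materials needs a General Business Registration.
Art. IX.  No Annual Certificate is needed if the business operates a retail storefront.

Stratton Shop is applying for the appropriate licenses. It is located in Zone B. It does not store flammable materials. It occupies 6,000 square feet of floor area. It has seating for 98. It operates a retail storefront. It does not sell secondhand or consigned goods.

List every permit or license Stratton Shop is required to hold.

Municipal Certificate, Retail Sales License, Standard Certificate

Art. I. does not store flammable materials → Trade Registration not required.
Art. II. seating 98 > 96; floor area 6,000 square feet < 10,100 square feet → High-Occupancy License not required.
Art. III. operates a retail storefront; seating 98 < 178; is located in Zone B → Retail Sales License required.
Art. IV. operates a retail storefront; seating 98 < 178; floor area 6,000 square feet ≤ 8,600 square feet → Compliance Permit not required.
Art. V. is located in Zone B → Municipal Certificate required.
Art. VI. is located in Zone B; floor area 6,000 square feet > 5,600 square feet; seating 98 < 124 → Annual Certificate required.
Art. VII. is located in Zone B; operates a retail storefront; floor area 6,000 square feet ≤ 10,800 square feet → Standard Certificate required.
Art. VIII. floor area 6,000 square feet > 1,700 square feet; does not store flammable materials → General Business Registration not required.
Art. IX. operates a retail storefront → exempt from Annual Certificate.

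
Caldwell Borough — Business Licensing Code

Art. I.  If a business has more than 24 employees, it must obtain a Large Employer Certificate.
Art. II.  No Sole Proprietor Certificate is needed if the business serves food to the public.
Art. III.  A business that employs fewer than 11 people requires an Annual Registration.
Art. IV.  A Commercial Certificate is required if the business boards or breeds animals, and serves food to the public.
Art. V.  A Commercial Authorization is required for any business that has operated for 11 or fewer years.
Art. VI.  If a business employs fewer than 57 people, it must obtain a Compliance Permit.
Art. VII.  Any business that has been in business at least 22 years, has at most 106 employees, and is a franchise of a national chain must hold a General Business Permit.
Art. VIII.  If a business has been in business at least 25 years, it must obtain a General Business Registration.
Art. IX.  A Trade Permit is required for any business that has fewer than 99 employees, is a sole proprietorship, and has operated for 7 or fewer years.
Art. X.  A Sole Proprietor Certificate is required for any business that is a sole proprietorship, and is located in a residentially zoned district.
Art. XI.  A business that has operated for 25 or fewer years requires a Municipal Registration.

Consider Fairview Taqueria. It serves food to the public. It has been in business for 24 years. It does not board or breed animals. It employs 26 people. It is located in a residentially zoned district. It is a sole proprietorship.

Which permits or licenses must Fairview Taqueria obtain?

Art. I. employees 26 > 24 → Large Employer Certificate required.
Art. II. serves food to the public → exempt from Sole Proprietor Certificate.
Art. III. employees 26 ≥ 11 → Annual Registration not required.
Art. IV. does not board or breed animals; serves food to the public → Commercial Certificate not required.
Art. V. years in business 24 > 11 → Commercial Authorization not required.
Art. VI. employees 26 < 57 → Compliance Permit required.
Art. VII. years in business 24 ≥ 22; employees 26 ≤ 106; is a sole proprietorship (not: is a franchise of a national chain) → General Business Permit not required.
Art. VIII. years in business 24 < 25 → General Business Registration not required.
Art. IX. employees 26 < 99; is a sole proprietorship; years in business 24 > 7 → Trade Permit not required.
Art. X. is a sole proprietorship; is located in a residentially zoned district → Sole Proprietor Certificate required.
Art. XI. years in business 24 ≤ 25 → Municipal Registration required.

Compliance Permit, Large Employer Certificate, Municipal Registration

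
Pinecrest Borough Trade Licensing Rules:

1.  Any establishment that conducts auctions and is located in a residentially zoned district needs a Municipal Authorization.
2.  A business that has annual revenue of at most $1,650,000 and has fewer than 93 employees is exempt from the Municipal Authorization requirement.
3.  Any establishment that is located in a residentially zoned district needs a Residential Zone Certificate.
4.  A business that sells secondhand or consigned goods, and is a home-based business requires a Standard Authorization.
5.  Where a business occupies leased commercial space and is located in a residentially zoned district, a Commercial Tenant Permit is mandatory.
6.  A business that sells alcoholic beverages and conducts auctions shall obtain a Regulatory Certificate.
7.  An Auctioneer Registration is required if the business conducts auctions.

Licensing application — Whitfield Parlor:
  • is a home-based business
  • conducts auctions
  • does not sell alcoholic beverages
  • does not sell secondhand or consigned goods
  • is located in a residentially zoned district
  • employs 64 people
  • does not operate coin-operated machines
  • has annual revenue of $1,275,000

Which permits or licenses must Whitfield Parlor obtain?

1. conducts auctions; is located in a residentially zoned district → Municipal Authorization required.
2. revenue $1,275,000 ≤ $1,650,000; employees 64 < 93 → exempt from Municipal Authorization.
3. is located in a residentially zoned district → Residential Zone Certificate required.
4. does not sell secondhand or consigned goods; is a home-based business → Standard Authorization not required.
5. is a home-based business (not: occupies leased commercial space); is located in a residentially zoned district → Commercial Tenant Permit not required.
6. does not sell alcoholic beverages; conducts auctions → Regulatory Certificate not required.
7. conducts auctions → Auctioneer Registration required.

Auctioneer Registration, Residential Zone Certificate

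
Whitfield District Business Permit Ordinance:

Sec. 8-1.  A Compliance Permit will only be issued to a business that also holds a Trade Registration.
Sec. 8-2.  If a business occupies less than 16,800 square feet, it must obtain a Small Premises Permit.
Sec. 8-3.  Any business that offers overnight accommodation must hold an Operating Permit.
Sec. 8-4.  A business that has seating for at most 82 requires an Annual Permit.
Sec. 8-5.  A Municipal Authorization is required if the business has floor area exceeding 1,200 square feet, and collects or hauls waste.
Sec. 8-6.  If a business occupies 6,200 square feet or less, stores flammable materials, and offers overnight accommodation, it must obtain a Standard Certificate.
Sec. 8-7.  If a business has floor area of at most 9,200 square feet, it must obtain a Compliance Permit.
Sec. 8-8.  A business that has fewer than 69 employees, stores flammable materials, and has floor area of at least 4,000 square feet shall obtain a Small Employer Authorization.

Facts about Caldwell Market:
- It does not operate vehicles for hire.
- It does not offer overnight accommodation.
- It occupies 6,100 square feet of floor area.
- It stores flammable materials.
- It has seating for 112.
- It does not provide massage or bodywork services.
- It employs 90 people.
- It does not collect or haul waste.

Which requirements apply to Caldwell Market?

Sec. 8-1. Compliance Permit is required → Trade Registration also required.
Sec. 8-2. floor area 6,100 square feet < 16,800 square feet → Small Premises Permit required.
Sec. 8-3. does not offer overnight accommodation → Operating Permit not required.
Sec. 8-4. seating 112 > 82 → Annual Permit not required.
Sec. 8-5. floor area 6,100 square feet > 1,200 square feet; does not collect or haul waste → Municipal Authorization not required.
Sec. 8-6. floor area 6,100 square feet ≤ 6,200 square feet; stores flammable materials; does not offer overnight accommodation → Standard Certificate not required.
Sec. 8-7. floor area 6,100 square feet ≤ 9,200 square feet → Compliance Permit required.
Sec. 8-8. employees 90 ≥ 69; stores flammable materials; floor area 6,100 square feet ≥ 4,000 square feet → Small Employer Authorization not required.

Compliance Permit, Small Premises Permit, Trade Registration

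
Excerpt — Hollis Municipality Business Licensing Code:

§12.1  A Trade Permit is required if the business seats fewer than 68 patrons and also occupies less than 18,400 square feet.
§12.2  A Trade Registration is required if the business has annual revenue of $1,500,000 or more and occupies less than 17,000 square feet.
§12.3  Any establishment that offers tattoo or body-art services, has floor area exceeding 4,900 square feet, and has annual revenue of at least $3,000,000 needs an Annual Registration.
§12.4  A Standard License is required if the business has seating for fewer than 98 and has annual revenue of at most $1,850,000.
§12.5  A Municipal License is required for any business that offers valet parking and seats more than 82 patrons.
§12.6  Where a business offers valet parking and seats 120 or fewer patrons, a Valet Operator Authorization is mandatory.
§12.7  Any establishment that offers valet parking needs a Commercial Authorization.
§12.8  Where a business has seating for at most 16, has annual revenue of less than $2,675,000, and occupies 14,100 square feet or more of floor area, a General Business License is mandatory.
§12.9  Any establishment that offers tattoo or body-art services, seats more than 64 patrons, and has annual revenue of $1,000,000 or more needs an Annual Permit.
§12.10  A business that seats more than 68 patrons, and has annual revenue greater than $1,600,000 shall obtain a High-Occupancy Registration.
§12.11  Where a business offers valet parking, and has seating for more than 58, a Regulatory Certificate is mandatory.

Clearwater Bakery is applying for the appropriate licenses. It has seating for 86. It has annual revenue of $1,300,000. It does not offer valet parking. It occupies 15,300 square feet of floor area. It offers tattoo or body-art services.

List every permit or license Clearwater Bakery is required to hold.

Annual Permit, Standard License

§12.1 seating 86 ≥ 68; floor area 15,300 square feet < 18,400 square feet → Trade Permit not required.
§12.2 revenue $1,300,000 < $1,500,000; floor area 15,300 square feet < 17,000 square feet → Trade Registration not required.
§12.3 offers tattoo or body-art services; floor area 15,300 square feet > 4,900 square feet; revenue $1,300,000 < $3,000,000 → Annual Registration not required.
§12.4 seating 86 < 98; revenue $1,300,000 ≤ $1,850,000 → Standard License required.
§12.5 does not offer valet parking; seating 86 > 82 → Municipal License not required.
§12.6 does not offer valet parking; seating 86 ≤ 120 → Valet Operator Authorization not required.
§12.7 does not offer valet parking → Commercial Authorization not required.
§12.8 seating 86 > 16; revenue $1,300,000 < $2,675,000; floor area 15,300 square feet ≥ 14,100 square feet → General Business License not required.
§12.9 offers tattoo or body-art services; seating 86 > 64; revenue $1,300,000 ≥ $1,000,000 → Annual Permit required.
§12.10 seating 86 > 68; revenue $1,300,000 ≤ $1,600,000 → High-Occupancy Registration not required.
§12.11 does not offer valet parking; seating 86 > 58 → Regulatory Certificate not required.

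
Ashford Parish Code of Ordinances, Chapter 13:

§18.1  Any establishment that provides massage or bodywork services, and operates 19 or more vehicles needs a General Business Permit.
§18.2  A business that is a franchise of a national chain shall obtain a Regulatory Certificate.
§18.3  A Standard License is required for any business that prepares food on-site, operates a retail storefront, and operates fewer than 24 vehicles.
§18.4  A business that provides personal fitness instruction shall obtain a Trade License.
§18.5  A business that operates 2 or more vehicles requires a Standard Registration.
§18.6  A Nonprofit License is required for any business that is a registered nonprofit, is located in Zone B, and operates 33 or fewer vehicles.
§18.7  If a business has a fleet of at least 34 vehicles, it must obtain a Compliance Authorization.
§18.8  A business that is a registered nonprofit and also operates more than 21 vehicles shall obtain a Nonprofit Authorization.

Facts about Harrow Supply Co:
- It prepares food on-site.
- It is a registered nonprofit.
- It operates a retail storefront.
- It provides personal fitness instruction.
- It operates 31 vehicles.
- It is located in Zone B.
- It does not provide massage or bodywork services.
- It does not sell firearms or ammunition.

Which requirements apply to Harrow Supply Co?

§18.1 does not provide massage or bodywork services; vehicles 31 ≥ 19 → General Business Permit not required.
§18.2 is a registered nonprofit (not: is a franchise of a national chain) → Regulatory Certificate not required.
§18.3 prepares food on-site; operates a retail storefront; vehicles 31 ≥ 24 → Standard License not required.
§18.4 provides personal fitness instruction → Trade License required.
§18.5 vehicles 31 ≥ 2 → Standard Registration required.
§18.6 is a registered nonprofit; is located in Zone B; vehicles 31 ≤ 33 → Nonprofit License required.
§18.7 vehicles 31 < 34 → Compliance Authorization not required.
§18.8 is a registered nonprofit; vehicles 31 > 21 → Nonprofit Authorization required.

Nonprofit Authorization, Nonprofit License, Standard Registration, Trade License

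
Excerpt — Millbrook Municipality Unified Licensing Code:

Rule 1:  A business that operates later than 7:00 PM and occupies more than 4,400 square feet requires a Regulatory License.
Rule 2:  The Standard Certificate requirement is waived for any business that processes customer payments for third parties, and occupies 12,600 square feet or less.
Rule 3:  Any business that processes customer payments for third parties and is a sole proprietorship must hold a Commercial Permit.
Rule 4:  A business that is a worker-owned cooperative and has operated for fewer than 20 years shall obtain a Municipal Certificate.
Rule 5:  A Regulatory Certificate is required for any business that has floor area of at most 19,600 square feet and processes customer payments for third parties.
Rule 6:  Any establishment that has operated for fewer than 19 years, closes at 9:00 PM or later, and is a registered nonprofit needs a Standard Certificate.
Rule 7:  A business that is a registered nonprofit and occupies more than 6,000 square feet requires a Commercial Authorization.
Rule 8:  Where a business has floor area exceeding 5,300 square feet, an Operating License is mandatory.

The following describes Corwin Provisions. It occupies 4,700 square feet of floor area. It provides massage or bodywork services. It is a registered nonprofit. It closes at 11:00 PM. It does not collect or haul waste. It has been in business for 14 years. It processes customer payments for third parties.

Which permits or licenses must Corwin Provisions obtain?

Rule 1: closes 11:00 PM, after 7:00 PM; floor area 4,700 square feet > 4,400 square feet → Regulatory License required.
Rule 2: processes customer payments for third parties; floor area 4,700 square feet ≤ 12,600 square feet → exempt from Standard Certificate.
Rule 3: processes customer payments for third parties; is a registered nonprofit (not: is a sole proprietorship) → Commercial Permit not required.
Rule 4: is a registered nonprofit (not: is a worker-owned cooperative); years in business 14 < 20 → Municipal Certificate not required.
Rule 5: floor area 4,700 square feet ≤ 19,600 square feet; processes customer payments for third parties → Regulatory Certificate required.
Rule 6: years in business 14 < 19; closes 11:00 PM, after 9:00 PM; is a registered nonprofit → Standard Certificate required.
Rule 7: is a registered nonprofit; floor area 4,700 square feet ≤ 6,000 square feet → Commercial Authorization not required.
Rule 8: floor area 4,700 square feet ≤ 5,300 square feet → Operating License not required.

Regulatory Certificate, Regulatory License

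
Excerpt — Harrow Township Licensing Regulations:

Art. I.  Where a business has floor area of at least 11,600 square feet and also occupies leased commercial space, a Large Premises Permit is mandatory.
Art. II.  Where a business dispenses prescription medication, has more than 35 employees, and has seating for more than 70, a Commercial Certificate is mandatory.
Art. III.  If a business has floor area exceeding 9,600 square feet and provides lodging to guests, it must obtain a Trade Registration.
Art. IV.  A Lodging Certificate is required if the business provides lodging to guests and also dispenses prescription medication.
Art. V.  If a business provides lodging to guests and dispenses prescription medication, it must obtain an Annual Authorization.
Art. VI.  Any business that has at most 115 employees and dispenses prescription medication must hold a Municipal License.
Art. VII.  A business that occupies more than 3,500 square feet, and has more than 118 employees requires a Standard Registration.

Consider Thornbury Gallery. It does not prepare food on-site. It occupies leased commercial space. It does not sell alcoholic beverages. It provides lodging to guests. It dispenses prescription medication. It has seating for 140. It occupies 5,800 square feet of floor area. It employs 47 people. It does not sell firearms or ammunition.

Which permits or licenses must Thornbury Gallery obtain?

Art. I. floor area 5,800 square feet < 11,600 square feet; occupies leased commercial space → Large Premises Permit not required.
Art. II. dispenses prescription medication; employees 47 > 35; seating 140 > 70 → Commercial Certificate required.
Art. III. floor area 5,800 square feet ≤ 9,600 square feet; provides lodging to guests → Trade Registration not required.
Art. IV. provides lodging to guests; dispenses prescription medication → Lodging Certificate required.
Art. V. provides lodging to guests; dispenses prescription medication → Annual Authorization required.
Art. VI. employees 47 ≤ 115; dispenses prescription medication → Municipal License required.
Art. VII. floor area 5,800 square feet > 3,500 square feet; employees 47 ≤ 118 → Standard Registration not required.

Annual Authorization, Commercial Certificate, Lodging Certificate, Municipal License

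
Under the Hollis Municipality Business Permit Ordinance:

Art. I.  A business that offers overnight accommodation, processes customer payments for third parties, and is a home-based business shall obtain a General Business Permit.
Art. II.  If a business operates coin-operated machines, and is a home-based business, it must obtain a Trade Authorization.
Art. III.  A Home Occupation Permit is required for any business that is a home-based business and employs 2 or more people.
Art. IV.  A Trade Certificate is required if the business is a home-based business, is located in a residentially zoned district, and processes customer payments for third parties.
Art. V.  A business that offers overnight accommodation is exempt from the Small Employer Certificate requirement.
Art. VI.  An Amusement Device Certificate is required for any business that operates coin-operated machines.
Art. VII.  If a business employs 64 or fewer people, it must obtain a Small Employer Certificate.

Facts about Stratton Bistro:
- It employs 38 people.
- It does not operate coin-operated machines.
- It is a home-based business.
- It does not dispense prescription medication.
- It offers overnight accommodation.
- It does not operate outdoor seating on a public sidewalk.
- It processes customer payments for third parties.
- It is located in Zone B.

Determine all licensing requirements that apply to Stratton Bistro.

Art. I. offers overnight accommodation; processes customer payments for third parties; is a home-based business → General Business Permit required.
Art. II. does not operate coin-operated machines; is a home-based business → Trade Authorization not required.
Art. III. is a home-based business; employees 38 ≥ 2 → Home Occupation Permit required.
Art. IV. is a home-based business; is located in Zone B (not: is located in a residentially zoned district); processes customer payments for third parties → Trade Certificate not required.
Art. V. offers overnight accommodation → exempt from Small Employer Certificate.
Art. VI. does not operate coin-operated machines → Amusement Device Certificate not required.
Art. VII. employees 38 ≤ 64 → Small Employer Certificate required.

General Business Permit, Home Occupation Permit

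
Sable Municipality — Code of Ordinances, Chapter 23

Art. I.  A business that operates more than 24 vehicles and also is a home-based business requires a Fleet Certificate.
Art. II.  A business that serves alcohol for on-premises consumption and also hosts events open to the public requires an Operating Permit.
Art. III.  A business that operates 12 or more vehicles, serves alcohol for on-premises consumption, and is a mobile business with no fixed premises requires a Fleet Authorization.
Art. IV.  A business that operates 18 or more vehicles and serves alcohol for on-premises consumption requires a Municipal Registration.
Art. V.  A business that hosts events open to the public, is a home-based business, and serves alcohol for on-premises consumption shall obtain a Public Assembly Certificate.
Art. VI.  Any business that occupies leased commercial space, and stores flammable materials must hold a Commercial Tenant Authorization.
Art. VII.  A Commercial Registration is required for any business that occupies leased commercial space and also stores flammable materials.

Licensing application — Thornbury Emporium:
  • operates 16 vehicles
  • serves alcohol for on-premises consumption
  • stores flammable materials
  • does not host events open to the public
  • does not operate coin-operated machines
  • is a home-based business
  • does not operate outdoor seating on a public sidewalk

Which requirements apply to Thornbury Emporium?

Art. I. vehicles 16 ≤ 24; is a home-based business → Fleet Certificate not required.
Art. II. serves alcohol for on-premises consumption; does not host events open to the public → Operating Permit not required.
Art. III. vehicles 16 ≥ 12; serves alcohol for on-premises consumption; is a home-based business (not: is a mobile business with no fixed premises) → Fleet Authorization not required.
Art. IV. vehicles 16 < 18; serves alcohol for on-premises consumption → Municipal Registration not required.
Art. V. does not host events open to the public; is a home-based business; serves alcohol for on-premises consumption → Public Assembly Certificate not required.
Art. VI. is a home-based business (not: occupies leased commercial space); stores flammable materials → Commercial Tenant Authorization not required.
Art. VII. is a home-based business (not: occupies leased commercial space); stores flammable materials → Commercial Registration not required.

None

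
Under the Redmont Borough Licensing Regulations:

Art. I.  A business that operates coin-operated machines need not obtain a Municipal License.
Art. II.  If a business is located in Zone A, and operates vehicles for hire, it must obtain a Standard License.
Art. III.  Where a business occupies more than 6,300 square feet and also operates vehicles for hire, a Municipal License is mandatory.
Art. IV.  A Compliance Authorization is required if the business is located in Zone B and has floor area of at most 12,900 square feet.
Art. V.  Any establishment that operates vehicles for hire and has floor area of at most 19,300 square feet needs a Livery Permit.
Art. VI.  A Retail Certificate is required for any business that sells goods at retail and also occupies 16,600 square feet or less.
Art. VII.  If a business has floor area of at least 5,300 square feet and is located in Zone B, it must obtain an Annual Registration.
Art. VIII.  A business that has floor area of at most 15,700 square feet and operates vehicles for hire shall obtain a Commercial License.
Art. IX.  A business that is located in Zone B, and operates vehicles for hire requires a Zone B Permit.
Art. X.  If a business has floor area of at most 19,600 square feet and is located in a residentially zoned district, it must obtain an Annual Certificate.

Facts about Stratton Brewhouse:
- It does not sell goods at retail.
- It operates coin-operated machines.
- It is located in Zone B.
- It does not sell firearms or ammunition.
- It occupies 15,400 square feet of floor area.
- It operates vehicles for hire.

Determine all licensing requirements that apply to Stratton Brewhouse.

Annual Registration, Commercial License, Livery Permit, Zone B Permit

Art. I. operates coin-operated machines → exempt from Municipal License.
Art. II. is located in Zone B (not: is located in Zone A); operates vehicles for hire → Standard License not required.
Art. III. floor area 15,400 square feet > 6,300 square feet; operates vehicles for hire → Municipal License required.
Art. IV. is located in Zone B; floor area 15,400 square feet > 12,900 square feet → Compliance Authorization not required.
Art. V. operates vehicles for hire; floor area 15,400 square feet ≤ 19,300 square feet → Livery Permit required.
Art. VI. does not sell goods at retail; floor area 15,400 square feet ≤ 16,600 square feet → Retail Certificate not required.
Art. VII. floor area 15,400 square feet ≥ 5,300 square feet; is located in Zone B → Annual Registration required.
Art. VIII. floor area 15,400 square feet ≤ 15,700 square feet; operates vehicles for hire → Commercial License required.
Art. IX. is located in Zone B; operates vehicles for hire → Zone B Permit required.
Art. X. floor area 15,400 square feet ≤ 19,600 square feet; is located in Zone B (not: is located in a residentially zoned district) → Annual Certificate not required.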